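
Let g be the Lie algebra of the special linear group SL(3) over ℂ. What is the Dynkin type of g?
A_2

This is sl(3), which has dimension 3^2 - 1 = 8 and rank 3 - 1 = 2 (a Cartan subalgebra is the diagonal traceless matrices). In the classification of classical Lie algebras, the special linear algebra sl(n+1) has type A_n; here n = 2, so the Dynkin diagram is a chain of 2 nodes with single edges (A_2). Hence the type is A_2.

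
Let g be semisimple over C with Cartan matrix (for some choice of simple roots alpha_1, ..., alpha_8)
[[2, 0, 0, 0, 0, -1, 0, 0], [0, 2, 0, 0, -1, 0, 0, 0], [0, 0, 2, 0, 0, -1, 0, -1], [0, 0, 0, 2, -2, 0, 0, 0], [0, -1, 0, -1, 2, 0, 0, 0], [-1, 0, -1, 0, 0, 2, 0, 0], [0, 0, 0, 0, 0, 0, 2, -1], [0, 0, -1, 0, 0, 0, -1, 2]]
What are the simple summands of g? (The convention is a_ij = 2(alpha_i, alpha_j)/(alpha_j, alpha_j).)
A_5 (sl(6)) ⊕ C_3 (sp(6))

The diagram associated to this matrix has two connected components: the simple roots {alpha_1, alpha_3, alpha_6, alpha_7, alpha_8} form a chain of 5 nodes with single edges (A_5), and {alpha_2, alpha_4, alpha_5} form a chain of 3 nodes with a double edge at one end; the terminal node there is the unique long simple root (C_3). A semisimple Lie algebra decomposes uniquely as the direct sum of simple ideals, one per connected component of its Dynkin diagram, so g ≅ A_5 ⊕ C_3 (dimension 35 + 21 = 56).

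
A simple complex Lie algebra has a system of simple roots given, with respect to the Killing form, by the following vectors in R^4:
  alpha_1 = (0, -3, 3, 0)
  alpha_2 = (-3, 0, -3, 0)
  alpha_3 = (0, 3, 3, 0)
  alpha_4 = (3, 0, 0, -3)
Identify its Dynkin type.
Compute the Cartan integers a_ij = 2(alpha_i, alpha_j)/(alpha_j, alpha_j); the resulting 4x4 Cartan matrix is
[[2, -1, 0, 0], [-1, 2, -1, -1], [0, -1, 2, 0], [0, -1, 0, 2]].
All simple roots have the same length, so the diagram is simply laced. The associated Dynkin diagram is a chain of 2 nodes with a fork of two nodes at one end (D_4), so the type is D_4 (the algebra so(8)).

D_4 (so(8))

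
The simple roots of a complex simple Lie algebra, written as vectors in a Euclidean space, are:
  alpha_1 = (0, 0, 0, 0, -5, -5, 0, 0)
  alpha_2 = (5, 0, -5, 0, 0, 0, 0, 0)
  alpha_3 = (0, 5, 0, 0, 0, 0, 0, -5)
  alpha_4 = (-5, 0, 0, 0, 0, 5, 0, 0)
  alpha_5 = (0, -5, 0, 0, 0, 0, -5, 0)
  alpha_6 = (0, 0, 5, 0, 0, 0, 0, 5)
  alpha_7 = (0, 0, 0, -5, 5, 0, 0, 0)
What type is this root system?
Compute the Cartan integers a_ij = 2(alpha_i, alpha_j)/(alpha_j, alpha_j); the resulting 7x7 Cartan matrix is
[[2, 0, 0, -1, 0, 0, -1], [0, 2, 0, -1, 0, -1, 0], [0, 0, 2, 0, -1, -1, 0], [-1, -1, 0, 2, 0, 0, 0], [0, 0, -1, 0, 2, 0, 0], [0, -1, -1, 0, 0, 2, 0], [-1, 0, 0, 0, 0, 0, 2]].
All simple roots have the same length, so the diagram is simply laced. The associated Dynkin diagram is a chain of 7 nodes with single edges (A_7), so the type is A_7 (the algebra sl(8)).

A_7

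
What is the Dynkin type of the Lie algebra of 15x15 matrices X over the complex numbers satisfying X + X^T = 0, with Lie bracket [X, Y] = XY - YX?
type B_7

This is so(15) with 15 odd, which has dimension 15(15-1)/2 = 105 and rank (15-1)/2 = 7. In the classification of classical Lie algebras, the orthogonal algebra so(2n+1) in an odd number of variables has type B_n; here n = 7, so the Dynkin diagram is a chain of 7 nodes with a double edge at one end; the terminal node there is the unique short simple root (B_7). Hence the type is B_7.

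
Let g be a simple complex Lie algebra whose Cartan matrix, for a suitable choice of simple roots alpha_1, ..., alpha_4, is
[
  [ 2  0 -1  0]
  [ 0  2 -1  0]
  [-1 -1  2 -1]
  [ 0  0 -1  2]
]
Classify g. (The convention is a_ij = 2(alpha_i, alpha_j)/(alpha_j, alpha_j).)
D4

The matrix has rank 4 with 2's on the diagonal. Reading the off-diagonal entries as Dynkin edges (a single edge where a_ij = a_ji = -1; a double or triple edge where a_ij * a_ji = 2 or 3), the diagram is a chain of 2 nodes with a fork of two nodes at one end (D_4). One simple-root ordering that puts it in standard form is (alpha_4, alpha_3, alpha_1, alpha_2). So the algebra is type D_4, i.e. so(8).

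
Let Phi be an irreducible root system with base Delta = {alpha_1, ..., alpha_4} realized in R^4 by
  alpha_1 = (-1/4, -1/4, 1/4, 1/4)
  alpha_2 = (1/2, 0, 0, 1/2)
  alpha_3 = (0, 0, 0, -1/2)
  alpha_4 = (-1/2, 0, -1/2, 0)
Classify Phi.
F4

Compute the Cartan integers a_ij = 2(alpha_i, alpha_j)/(alpha_j, alpha_j); the resulting 4x4 Cartan matrix is
[[2, 0, -1, 0], [0, 2, -2, -1], [-1, -1, 2, 0], [0, -1, 0, 2]].
The roots have two lengths (squared-length ratio 2:1); the short ones are alpha_{1,3}. The associated Dynkin diagram is a chain of 4 nodes with a double edge between the middle two (F_4), so the type is F_4.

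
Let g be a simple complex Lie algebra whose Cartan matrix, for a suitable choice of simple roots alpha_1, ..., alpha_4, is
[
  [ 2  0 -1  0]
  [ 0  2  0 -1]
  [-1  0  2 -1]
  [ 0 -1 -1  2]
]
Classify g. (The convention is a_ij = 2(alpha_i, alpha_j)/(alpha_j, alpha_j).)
The matrix has rank 4 with 2's on the diagonal. Reading the off-diagonal entries as Dynkin edges (a single edge where a_ij = a_ji = -1; a double or triple edge where a_ij * a_ji = 2 or 3), the diagram is a chain of 4 nodes with single edges (A_4). One simple-root ordering that puts it in standard form is (alpha_1, alpha_3, alpha_4, alpha_2). So the algebra is type A_4, i.e. sl(5).

type A_4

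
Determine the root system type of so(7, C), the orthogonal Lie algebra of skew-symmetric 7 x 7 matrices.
This is so(7) with 7 odd, which has dimension 7(7-1)/2 = 21 and rank (7-1)/2 = 3. In the classification of classical Lie algebras, the orthogonal algebra so(2n+1) in an odd number of variables has type B_n; here n = 3, so the Dynkin diagram is a chain of 3 nodes with a double edge at one end; the terminal node there is the unique short simple root (B_3). Hence the type is B_3.

B_3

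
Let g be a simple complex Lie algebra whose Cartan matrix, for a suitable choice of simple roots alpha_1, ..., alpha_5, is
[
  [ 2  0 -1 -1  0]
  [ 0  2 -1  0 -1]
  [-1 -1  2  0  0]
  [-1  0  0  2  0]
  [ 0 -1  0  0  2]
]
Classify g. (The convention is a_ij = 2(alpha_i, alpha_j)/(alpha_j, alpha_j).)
type A_5

The matrix has rank 5 with 2's on the diagonal. Reading the off-diagonal entries as Dynkin edges (a single edge where a_ij = a_ji = -1; a double or triple edge where a_ij * a_ji = 2 or 3), the diagram is a chain of 5 nodes with single edges (A_5). One simple-root ordering that puts it in standard form is (alpha_4, alpha_1, alpha_3, alpha_2, alpha_5). So the algebra is type A_5, i.e. sl(6).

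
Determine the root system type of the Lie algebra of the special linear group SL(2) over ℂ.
This is sl(2), which has dimension 2^2 - 1 = 3 and rank 2 - 1 = 1 (a Cartan subalgebra is the diagonal traceless matrices). In the classification of classical Lie algebras, the special linear algebra sl(n+1) has type A_n; here n = 1, so the Dynkin diagram is a chain of 1 nodes with single edges (A_1). Hence the type is A_1.

A1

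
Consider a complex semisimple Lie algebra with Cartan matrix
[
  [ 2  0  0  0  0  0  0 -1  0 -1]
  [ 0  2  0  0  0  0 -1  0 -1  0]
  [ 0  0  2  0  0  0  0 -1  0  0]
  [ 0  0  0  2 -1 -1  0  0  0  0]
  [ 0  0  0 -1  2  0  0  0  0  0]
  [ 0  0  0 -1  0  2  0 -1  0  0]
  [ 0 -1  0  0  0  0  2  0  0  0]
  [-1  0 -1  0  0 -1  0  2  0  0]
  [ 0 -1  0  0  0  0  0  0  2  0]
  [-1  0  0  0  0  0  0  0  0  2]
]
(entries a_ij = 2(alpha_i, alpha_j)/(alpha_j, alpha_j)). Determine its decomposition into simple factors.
A_3 (sl(4)) + E_7

The diagram associated to this matrix has two connected components: the simple roots {alpha_2, alpha_7, alpha_9} form a chain of 3 nodes with single edges (A_3), and {alpha_1, alpha_3, alpha_4, alpha_5, alpha_6, alpha_8, alpha_10} form a chain of 6 nodes with one extra node attached to the third node from one end (E_7). A semisimple Lie algebra decomposes uniquely as the direct sum of simple ideals, one per connected component of its Dynkin diagram, so g ≅ A_3 ⊕ E_7 (dimension 15 + 133 = 148).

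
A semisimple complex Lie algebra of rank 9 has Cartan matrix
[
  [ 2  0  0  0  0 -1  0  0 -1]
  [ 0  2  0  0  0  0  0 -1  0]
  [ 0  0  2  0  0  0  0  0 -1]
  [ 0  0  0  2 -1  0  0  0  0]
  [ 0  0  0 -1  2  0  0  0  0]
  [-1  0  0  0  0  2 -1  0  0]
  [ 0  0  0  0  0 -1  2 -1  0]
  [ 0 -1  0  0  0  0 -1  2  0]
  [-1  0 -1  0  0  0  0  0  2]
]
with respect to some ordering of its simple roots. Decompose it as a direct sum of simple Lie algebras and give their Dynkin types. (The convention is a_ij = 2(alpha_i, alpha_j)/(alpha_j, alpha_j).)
type A_2 ⊕ type A_7

The diagram associated to this matrix has two connected components: the simple roots {alpha_4, alpha_5} form a chain of 2 nodes with single edges (A_2), and {alpha_1, alpha_2, alpha_3, alpha_6, alpha_7, alpha_8, alpha_9} form a chain of 7 nodes with single edges (A_7). A semisimple Lie algebra decomposes uniquely as the direct sum of simple ideals, one per connected component of its Dynkin diagram, so g ≅ A_2 ⊕ A_7 (dimension 8 + 63 = 71).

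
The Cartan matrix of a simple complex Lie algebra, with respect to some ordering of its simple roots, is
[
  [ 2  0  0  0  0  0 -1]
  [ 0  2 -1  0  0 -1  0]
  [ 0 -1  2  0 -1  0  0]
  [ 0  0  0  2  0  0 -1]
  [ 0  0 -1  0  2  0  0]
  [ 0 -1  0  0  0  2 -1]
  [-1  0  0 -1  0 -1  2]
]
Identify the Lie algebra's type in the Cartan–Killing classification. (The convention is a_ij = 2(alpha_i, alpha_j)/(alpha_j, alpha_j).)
D7

The matrix has rank 7 with 2's on the diagonal. Reading the off-diagonal entries as Dynkin edges (a single edge where a_ij = a_ji = -1; a double or triple edge where a_ij * a_ji = 2 or 3), the diagram is a chain of 5 nodes with a fork of two nodes at one end (D_7). One simple-root ordering that puts it in standard form is (alpha_5, alpha_3, alpha_2, alpha_6, alpha_7, alpha_1, alpha_4). So the algebra is type D_7, i.e. so(14).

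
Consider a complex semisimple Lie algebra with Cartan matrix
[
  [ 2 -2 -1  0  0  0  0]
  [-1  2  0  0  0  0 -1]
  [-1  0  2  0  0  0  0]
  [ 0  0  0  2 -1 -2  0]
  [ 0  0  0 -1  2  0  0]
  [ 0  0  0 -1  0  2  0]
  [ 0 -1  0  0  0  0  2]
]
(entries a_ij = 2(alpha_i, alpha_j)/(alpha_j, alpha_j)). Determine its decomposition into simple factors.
The diagram associated to this matrix has two connected components: the simple roots {alpha_4, alpha_5, alpha_6} form a chain of 3 nodes with a double edge at one end; the terminal node there is the unique short simple root (B_3), and {alpha_1, alpha_2, alpha_3, alpha_7} form a chain of 4 nodes with a double edge between the middle two (F_4). A semisimple Lie algebra decomposes uniquely as the direct sum of simple ideals, one per connected component of its Dynkin diagram, so g ≅ B_3 ⊕ F_4 (dimension 21 + 52 = 73).

B3 ⊕ F4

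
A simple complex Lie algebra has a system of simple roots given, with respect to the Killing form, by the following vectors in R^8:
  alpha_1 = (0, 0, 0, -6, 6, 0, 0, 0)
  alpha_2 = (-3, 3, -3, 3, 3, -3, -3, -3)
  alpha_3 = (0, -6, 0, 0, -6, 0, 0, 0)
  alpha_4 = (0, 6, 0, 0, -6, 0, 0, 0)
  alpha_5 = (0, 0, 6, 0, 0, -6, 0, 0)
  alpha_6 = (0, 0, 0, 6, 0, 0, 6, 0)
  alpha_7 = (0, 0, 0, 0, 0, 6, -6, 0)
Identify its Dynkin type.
Compute the Cartan integers a_ij = 2(alpha_i, alpha_j)/(alpha_j, alpha_j); the resulting 7x7 Cartan matrix is
[[2, 0, -1, -1, 0, -1, 0], [0, 2, -1, 0, 0, 0, 0], [-1, -1, 2, 0, 0, 0, 0], [-1, 0, 0, 2, 0, 0, 0], [0, 0, 0, 0, 2, 0, -1], [-1, 0, 0, 0, 0, 2, -1], [0, 0, 0, 0, -1, -1, 2]].
All simple roots have the same length, so the diagram is simply laced. The associated Dynkin diagram is a chain of 6 nodes with one extra node attached to the third node from one end (E_7), so the type is E_7.

E7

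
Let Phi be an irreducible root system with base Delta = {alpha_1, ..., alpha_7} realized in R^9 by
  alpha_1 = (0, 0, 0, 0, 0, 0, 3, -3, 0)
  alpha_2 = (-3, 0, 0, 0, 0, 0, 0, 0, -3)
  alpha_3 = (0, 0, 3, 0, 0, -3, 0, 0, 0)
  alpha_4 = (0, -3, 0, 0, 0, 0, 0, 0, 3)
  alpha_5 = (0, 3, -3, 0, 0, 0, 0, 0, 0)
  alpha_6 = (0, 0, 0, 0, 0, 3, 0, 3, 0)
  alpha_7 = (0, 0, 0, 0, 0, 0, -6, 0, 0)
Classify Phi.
Compute the Cartan integers a_ij = 2(alpha_i, alpha_j)/(alpha_j, alpha_j); the resulting 7x7 Cartan matrix is
[[2, 0, 0, 0, 0, -1, -1], [0, 2, 0, -1, 0, 0, 0], [0, 0, 2, 0, -1, -1, 0], [0, -1, 0, 2, -1, 0, 0], [0, 0, -1, -1, 2, 0, 0], [-1, 0, -1, 0, 0, 2, 0], [-2, 0, 0, 0, 0, 0, 2]].
The roots have two lengths (squared-length ratio 2:1); the short ones are alpha_{1,2,3,4,5,6}. The associated Dynkin diagram is a chain of 7 nodes with a double edge at one end; the terminal node there is the unique long simple root (C_7), so the type is C_7 (the algebra sp(14)).

C_7 (sp(14))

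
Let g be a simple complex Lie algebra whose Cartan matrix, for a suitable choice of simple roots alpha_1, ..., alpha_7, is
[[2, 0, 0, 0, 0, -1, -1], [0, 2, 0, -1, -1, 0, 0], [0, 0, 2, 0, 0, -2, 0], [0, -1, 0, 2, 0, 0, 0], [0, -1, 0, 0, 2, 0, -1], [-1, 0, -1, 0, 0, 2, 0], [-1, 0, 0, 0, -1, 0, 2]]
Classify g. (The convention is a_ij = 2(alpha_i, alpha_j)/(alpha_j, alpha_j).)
The matrix has rank 7 with 2's on the diagonal. Reading the off-diagonal entries as Dynkin edges (a single edge where a_ij = a_ji = -1; a double or triple edge where a_ij * a_ji = 2 or 3), the diagram is a chain of 7 nodes with a double edge at one end; the terminal node there is the unique long simple root (C_7). One simple-root ordering that puts it in standard form is (alpha_4, alpha_2, alpha_5, alpha_7, alpha_1, alpha_6, alpha_3). So the algebra is type C_7, i.e. sp(14).

C_7 (sp(14))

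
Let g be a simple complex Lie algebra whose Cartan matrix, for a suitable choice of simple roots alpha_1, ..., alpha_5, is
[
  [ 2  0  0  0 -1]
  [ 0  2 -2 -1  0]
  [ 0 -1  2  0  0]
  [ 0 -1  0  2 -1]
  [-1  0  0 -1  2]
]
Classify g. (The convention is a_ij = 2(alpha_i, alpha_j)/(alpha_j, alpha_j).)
The matrix has rank 5 with 2's on the diagonal. Reading the off-diagonal entries as Dynkin edges (a single edge where a_ij = a_ji = -1; a double or triple edge where a_ij * a_ji = 2 or 3), the diagram is a chain of 5 nodes with a double edge at one end; the terminal node there is the unique short simple root (B_5). One simple-root ordering that puts it in standard form is (alpha_1, alpha_5, alpha_4, alpha_2, alpha_3). So the algebra is type B_5, i.e. so(11).

B5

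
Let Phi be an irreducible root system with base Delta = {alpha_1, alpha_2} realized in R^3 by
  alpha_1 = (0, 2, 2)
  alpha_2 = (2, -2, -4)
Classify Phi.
G_2

Compute the Cartan integers a_ij = 2(alpha_i, alpha_j)/(alpha_j, alpha_j); the resulting 2x2 Cartan matrix is
[[2, -1], [-3, 2]].
The roots have two lengths (squared-length ratio 3:1); the short ones are alpha_{1}. The associated Dynkin diagram is two nodes joined by a triple edge (G_2), so the type is G_2.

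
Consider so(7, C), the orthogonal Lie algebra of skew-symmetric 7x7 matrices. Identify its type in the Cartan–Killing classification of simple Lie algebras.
This is so(7) with 7 odd, which has dimension 7(7-1)/2 = 21 and rank (7-1)/2 = 3. In the classification of classical Lie algebras, the orthogonal algebra so(2n+1) in an odd number of variables has type B_n; here n = 3, so the Dynkin diagram is a chain of 3 nodes with a double edge at one end; the terminal node there is the unique short simple root (B_3). Hence the type is B_3.

B_3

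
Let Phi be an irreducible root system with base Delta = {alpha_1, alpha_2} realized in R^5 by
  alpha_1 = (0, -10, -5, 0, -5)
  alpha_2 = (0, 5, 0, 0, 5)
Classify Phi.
Compute the Cartan integers a_ij = 2(alpha_i, alpha_j)/(alpha_j, alpha_j); the resulting 2x2 Cartan matrix is
[[2, -3], [-1, 2]].
The roots have two lengths (squared-length ratio 3:1); the short ones are alpha_{2}. The associated Dynkin diagram is two nodes joined by a triple edge (G_2), so the type is G_2.

G_2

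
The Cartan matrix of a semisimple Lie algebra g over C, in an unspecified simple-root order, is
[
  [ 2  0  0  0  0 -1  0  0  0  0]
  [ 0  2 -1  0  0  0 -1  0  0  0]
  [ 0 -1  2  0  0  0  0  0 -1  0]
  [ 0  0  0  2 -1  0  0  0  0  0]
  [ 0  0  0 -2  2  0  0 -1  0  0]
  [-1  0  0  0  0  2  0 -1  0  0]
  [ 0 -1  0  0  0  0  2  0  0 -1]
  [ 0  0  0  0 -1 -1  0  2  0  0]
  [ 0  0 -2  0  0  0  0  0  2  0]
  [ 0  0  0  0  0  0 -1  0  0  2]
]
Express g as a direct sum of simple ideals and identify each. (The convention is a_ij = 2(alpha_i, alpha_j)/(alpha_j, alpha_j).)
B_5 ⊕ C_5

The diagram associated to this matrix has two connected components: the simple roots {alpha_1, alpha_4, alpha_5, alpha_6, alpha_8} form a chain of 5 nodes with a double edge at one end; the terminal node there is the unique short simple root (B_5), and {alpha_2, alpha_3, alpha_7, alpha_9, alpha_10} form a chain of 5 nodes with a double edge at one end; the terminal node there is the unique long simple root (C_5). A semisimple Lie algebra decomposes uniquely as the direct sum of simple ideals, one per connected component of its Dynkin diagram, so g ≅ B_5 ⊕ C_5 (dimension 55 + 55 = 110).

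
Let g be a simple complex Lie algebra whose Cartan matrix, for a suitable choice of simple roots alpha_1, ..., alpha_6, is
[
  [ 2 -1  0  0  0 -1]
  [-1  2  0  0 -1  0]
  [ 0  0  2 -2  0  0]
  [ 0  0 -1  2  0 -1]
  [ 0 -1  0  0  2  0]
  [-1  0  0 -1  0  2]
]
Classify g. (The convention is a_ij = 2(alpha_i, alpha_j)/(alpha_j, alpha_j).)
The matrix has rank 6 with 2's on the diagonal. Reading the off-diagonal entries as Dynkin edges (a single edge where a_ij = a_ji = -1; a double or triple edge where a_ij * a_ji = 2 or 3), the diagram is a chain of 6 nodes with a double edge at one end; the terminal node there is the unique long simple root (C_6). One simple-root ordering that puts it in standard form is (alpha_5, alpha_2, alpha_1, alpha_6, alpha_4, alpha_3). So the algebra is type C_6, i.e. sp(12).

C6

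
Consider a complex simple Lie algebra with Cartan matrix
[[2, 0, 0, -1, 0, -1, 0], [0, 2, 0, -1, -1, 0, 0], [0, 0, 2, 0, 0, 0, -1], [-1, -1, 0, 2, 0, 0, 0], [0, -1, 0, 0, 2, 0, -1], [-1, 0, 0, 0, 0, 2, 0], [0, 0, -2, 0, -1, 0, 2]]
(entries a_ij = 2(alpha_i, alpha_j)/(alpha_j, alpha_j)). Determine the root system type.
The matrix has rank 7 with 2's on the diagonal. Reading the off-diagonal entries as Dynkin edges (a single edge where a_ij = a_ji = -1; a double or triple edge where a_ij * a_ji = 2 or 3), the diagram is a chain of 7 nodes with a double edge at one end; the terminal node there is the unique short simple root (B_7). One simple-root ordering that puts it in standard form is (alpha_6, alpha_1, alpha_4, alpha_2, alpha_5, alpha_7, alpha_3). So the algebra is type B_7, i.e. so(15).

type B_7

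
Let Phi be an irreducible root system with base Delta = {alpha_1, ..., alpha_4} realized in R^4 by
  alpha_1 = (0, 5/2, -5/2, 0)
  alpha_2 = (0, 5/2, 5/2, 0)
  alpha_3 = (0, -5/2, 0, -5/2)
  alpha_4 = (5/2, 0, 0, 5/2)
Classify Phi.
D4

Compute the Cartan integers a_ij = 2(alpha_i, alpha_j)/(alpha_j, alpha_j); the resulting 4x4 Cartan matrix is
[[2, 0, -1, 0], [0, 2, -1, 0], [-1, -1, 2, -1], [0, 0, -1, 2]].
All simple roots have the same length, so the diagram is simply laced. The associated Dynkin diagram is a chain of 2 nodes with a fork of two nodes at one end (D_4), so the type is D_4 (the algebra so(8)).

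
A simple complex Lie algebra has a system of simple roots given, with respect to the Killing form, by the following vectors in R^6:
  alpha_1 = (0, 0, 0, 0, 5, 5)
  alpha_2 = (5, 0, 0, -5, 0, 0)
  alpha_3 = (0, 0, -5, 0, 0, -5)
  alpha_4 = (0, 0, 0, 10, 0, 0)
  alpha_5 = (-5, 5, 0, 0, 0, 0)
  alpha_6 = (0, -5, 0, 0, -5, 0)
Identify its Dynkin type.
Compute the Cartan integers a_ij = 2(alpha_i, alpha_j)/(alpha_j, alpha_j); the resulting 6x6 Cartan matrix is
[[2, 0, -1, 0, 0, -1], [0, 2, 0, -1, -1, 0], [-1, 0, 2, 0, 0, 0], [0, -2, 0, 2, 0, 0], [0, -1, 0, 0, 2, -1], [-1, 0, 0, 0, -1, 2]].
The roots have two lengths (squared-length ratio 2:1); the short ones are alpha_{1,2,3,5,6}. The associated Dynkin diagram is a chain of 6 nodes with a double edge at one end; the terminal node there is the unique long simple root (C_6), so the type is C_6 (the algebra sp(12)).

C_6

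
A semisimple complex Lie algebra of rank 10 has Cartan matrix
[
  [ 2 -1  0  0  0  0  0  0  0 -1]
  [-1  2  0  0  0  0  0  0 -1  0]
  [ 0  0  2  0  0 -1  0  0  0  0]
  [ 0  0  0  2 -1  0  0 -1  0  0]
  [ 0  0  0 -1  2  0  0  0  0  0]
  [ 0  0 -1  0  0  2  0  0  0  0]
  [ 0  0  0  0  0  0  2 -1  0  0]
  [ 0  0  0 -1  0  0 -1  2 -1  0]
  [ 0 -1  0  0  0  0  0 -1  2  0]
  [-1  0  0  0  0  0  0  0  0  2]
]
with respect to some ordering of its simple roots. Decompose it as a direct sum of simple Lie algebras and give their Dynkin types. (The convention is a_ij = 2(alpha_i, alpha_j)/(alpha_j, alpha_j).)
A_2 ⊕ E_8

The diagram associated to this matrix has two connected components: the simple roots {alpha_3, alpha_6} form a chain of 2 nodes with single edges (A_2), and {alpha_1, alpha_2, alpha_4, alpha_5, alpha_7, alpha_8, alpha_9, alpha_10} form a chain of 7 nodes with one extra node attached to the third node from one end (E_8). A semisimple Lie algebra decomposes uniquely as the direct sum of simple ideals, one per connected component of its Dynkin diagram, so g ≅ A_2 ⊕ E_8 (dimension 8 + 248 = 256).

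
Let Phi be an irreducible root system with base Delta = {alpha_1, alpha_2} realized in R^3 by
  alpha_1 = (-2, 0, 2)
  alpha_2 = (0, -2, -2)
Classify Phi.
A_2 (sl(3))

Compute the Cartan integers a_ij = 2(alpha_i, alpha_j)/(alpha_j, alpha_j); the resulting 2x2 Cartan matrix is
[[2, -1], [-1, 2]].
All simple roots have the same length, so the diagram is simply laced. The associated Dynkin diagram is a chain of 2 nodes with single edges (A_2), so the type is A_2 (the algebra sl(3)).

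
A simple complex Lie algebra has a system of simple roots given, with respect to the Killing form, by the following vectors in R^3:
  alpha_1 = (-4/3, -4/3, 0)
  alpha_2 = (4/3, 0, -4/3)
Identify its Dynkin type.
A2

Compute the Cartan integers a_ij = 2(alpha_i, alpha_j)/(alpha_j, alpha_j); the resulting 2x2 Cartan matrix is
[[2, -1], [-1, 2]].
All simple roots have the same length, so the diagram is simply laced. The associated Dynkin diagram is a chain of 2 nodes with single edges (A_2), so the type is A_2 (the algebra sl(3)).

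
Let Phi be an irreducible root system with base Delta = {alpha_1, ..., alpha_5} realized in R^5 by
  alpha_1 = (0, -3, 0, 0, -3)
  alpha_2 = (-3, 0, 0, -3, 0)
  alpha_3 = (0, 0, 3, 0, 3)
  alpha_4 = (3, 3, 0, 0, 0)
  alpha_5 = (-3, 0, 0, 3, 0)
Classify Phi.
D5

Compute the Cartan integers a_ij = 2(alpha_i, alpha_j)/(alpha_j, alpha_j); the resulting 5x5 Cartan matrix is
[[2, 0, -1, -1, 0], [0, 2, 0, -1, 0], [-1, 0, 2, 0, 0], [-1, -1, 0, 2, -1], [0, 0, 0, -1, 2]].
All simple roots have the same length, so the diagram is simply laced. The associated Dynkin diagram is a chain of 3 nodes with a fork of two nodes at one end (D_5), so the type is D_5 (the algebra so(10)).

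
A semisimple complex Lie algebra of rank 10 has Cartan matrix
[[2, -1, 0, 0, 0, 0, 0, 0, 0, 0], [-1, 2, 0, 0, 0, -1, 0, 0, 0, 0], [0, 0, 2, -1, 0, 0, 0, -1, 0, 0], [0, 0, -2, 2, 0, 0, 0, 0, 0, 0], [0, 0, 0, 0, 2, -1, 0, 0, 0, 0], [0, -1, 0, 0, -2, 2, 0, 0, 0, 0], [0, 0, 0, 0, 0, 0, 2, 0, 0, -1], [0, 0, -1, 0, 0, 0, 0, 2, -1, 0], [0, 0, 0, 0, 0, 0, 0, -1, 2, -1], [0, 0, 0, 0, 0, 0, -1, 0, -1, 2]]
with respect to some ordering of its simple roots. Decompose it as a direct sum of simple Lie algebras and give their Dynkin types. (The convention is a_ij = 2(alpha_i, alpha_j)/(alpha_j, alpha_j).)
B4 + C6

The diagram associated to this matrix has two connected components: the simple roots {alpha_1, alpha_2, alpha_5, alpha_6} form a chain of 4 nodes with a double edge at one end; the terminal node there is the unique short simple root (B_4), and {alpha_3, alpha_4, alpha_7, alpha_8, alpha_9, alpha_10} form a chain of 6 nodes with a double edge at one end; the terminal node there is the unique long simple root (C_6). A semisimple Lie algebra decomposes uniquely as the direct sum of simple ideals, one per connected component of its Dynkin diagram, so g ≅ B_4 ⊕ C_6 (dimension 36 + 78 = 114).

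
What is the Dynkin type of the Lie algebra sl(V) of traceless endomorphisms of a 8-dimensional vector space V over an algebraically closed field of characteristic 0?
A_7 (sl(8))

This is sl(8), which has dimension 8^2 - 1 = 63 and rank 8 - 1 = 7 (a Cartan subalgebra is the diagonal traceless matrices). In the classification of classical Lie algebras, the special linear algebra sl(n+1) has type A_n; here n = 7, so the Dynkin diagram is a chain of 7 nodes with single edges (A_7). Hence the type is A_7.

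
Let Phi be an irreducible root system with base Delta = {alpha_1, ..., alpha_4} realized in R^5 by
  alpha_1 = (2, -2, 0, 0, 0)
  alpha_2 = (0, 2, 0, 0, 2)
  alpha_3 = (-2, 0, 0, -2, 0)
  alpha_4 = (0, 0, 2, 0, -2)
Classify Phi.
A4

Compute the Cartan integers a_ij = 2(alpha_i, alpha_j)/(alpha_j, alpha_j); the resulting 4x4 Cartan matrix is
[[2, -1, -1, 0], [-1, 2, 0, -1], [-1, 0, 2, 0], [0, -1, 0, 2]].
All simple roots have the same length, so the diagram is simply laced. The associated Dynkin diagram is a chain of 4 nodes with single edges (A_4), so the type is A_4 (the algebra sl(5)).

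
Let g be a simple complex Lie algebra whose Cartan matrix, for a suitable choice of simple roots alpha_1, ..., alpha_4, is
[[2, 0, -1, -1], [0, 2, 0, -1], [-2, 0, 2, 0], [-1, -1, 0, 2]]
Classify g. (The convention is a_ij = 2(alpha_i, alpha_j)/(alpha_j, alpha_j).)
The matrix has rank 4 with 2's on the diagonal. Reading the off-diagonal entries as Dynkin edges (a single edge where a_ij = a_ji = -1; a double or triple edge where a_ij * a_ji = 2 or 3), the diagram is a chain of 4 nodes with a double edge at one end; the terminal node there is the unique long simple root (C_4). One simple-root ordering that puts it in standard form is (alpha_2, alpha_4, alpha_1, alpha_3). So the algebra is type C_4, i.e. sp(8).

type C_4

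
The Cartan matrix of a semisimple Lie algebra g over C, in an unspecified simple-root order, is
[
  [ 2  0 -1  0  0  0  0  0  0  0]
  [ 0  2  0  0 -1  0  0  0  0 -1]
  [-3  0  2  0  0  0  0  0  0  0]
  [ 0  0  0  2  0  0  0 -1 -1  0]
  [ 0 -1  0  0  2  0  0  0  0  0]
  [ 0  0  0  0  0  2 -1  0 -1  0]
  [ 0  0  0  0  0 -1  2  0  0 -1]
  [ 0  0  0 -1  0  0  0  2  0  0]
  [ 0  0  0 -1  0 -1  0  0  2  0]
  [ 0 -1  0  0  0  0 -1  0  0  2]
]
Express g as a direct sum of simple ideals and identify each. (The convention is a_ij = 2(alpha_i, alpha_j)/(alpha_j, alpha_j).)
The diagram associated to this matrix has two connected components: the simple roots {alpha_2, alpha_4, alpha_5, alpha_6, alpha_7, alpha_8, alpha_9, alpha_10} form a chain of 8 nodes with single edges (A_8), and {alpha_1, alpha_3} form two nodes joined by a triple edge (G_2). A semisimple Lie algebra decomposes uniquely as the direct sum of simple ideals, one per connected component of its Dynkin diagram, so g ≅ A_8 ⊕ G_2 (dimension 80 + 14 = 94).

A8 ⊕ G2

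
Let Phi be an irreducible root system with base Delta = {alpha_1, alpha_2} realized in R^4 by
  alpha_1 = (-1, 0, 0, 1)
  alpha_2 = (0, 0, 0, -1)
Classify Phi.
B2

Compute the Cartan integers a_ij = 2(alpha_i, alpha_j)/(alpha_j, alpha_j); the resulting 2x2 Cartan matrix is
[[2, -2], [-1, 2]].
The roots have two lengths (squared-length ratio 2:1); the short ones are alpha_{2}. The associated Dynkin diagram is a chain of 2 nodes with a double edge at one end; the terminal node there is the unique short simple root (B_2), so the type is B_2 (the algebra so(5)).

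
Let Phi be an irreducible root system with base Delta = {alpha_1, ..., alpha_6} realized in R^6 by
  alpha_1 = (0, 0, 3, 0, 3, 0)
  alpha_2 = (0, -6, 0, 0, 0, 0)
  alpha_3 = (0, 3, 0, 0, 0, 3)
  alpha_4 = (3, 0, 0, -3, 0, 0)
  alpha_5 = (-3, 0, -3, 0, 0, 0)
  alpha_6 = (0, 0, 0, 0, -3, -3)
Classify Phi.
type C_6

Compute the Cartan integers a_ij = 2(alpha_i, alpha_j)/(alpha_j, alpha_j); the resulting 6x6 Cartan matrix is
[[2, 0, 0, 0, -1, -1], [0, 2, -2, 0, 0, 0], [0, -1, 2, 0, 0, -1], [0, 0, 0, 2, -1, 0], [-1, 0, 0, -1, 2, 0], [-1, 0, -1, 0, 0, 2]].
The roots have two lengths (squared-length ratio 2:1); the short ones are alpha_{1,3,4,5,6}. The associated Dynkin diagram is a chain of 6 nodes with a double edge at one end; the terminal node there is the unique long simple root (C_6), so the type is C_6 (the algebra sp(12)).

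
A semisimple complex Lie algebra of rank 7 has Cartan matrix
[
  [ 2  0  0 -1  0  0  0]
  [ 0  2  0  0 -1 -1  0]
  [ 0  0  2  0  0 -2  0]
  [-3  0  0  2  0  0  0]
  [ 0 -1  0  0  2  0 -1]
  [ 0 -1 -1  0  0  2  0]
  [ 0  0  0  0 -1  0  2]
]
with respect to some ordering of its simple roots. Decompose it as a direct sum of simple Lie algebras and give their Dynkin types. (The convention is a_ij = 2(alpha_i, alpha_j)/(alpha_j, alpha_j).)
C5 + G2

The diagram associated to this matrix has two connected components: the simple roots {alpha_2, alpha_3, alpha_5, alpha_6, alpha_7} form a chain of 5 nodes with a double edge at one end; the terminal node there is the unique long simple root (C_5), and {alpha_1, alpha_4} form two nodes joined by a triple edge (G_2). A semisimple Lie algebra decomposes uniquely as the direct sum of simple ideals, one per connected component of its Dynkin diagram, so g ≅ C_5 ⊕ G_2 (dimension 55 + 14 = 69).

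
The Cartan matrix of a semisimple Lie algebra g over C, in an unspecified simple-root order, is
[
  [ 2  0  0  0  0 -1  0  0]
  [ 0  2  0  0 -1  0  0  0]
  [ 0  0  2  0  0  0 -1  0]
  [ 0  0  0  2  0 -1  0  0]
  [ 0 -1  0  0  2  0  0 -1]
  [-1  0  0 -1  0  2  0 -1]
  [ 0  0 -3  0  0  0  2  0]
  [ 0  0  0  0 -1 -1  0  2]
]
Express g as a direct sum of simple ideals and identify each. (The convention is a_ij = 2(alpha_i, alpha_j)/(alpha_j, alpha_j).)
The diagram associated to this matrix has two connected components: the simple roots {alpha_1, alpha_2, alpha_4, alpha_5, alpha_6, alpha_8} form a chain of 4 nodes with a fork of two nodes at one end (D_6), and {alpha_3, alpha_7} form two nodes joined by a triple edge (G_2). A semisimple Lie algebra decomposes uniquely as the direct sum of simple ideals, one per connected component of its Dynkin diagram, so g ≅ D_6 ⊕ G_2 (dimension 66 + 14 = 80).

D_6 + G_2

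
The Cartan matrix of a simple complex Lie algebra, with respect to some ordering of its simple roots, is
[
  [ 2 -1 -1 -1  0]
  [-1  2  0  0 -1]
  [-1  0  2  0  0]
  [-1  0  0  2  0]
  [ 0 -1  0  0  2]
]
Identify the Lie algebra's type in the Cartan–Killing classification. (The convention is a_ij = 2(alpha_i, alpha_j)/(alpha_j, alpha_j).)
type D_5

The matrix has rank 5 with 2's on the diagonal. Reading the off-diagonal entries as Dynkin edges (a single edge where a_ij = a_ji = -1; a double or triple edge where a_ij * a_ji = 2 or 3), the diagram is a chain of 3 nodes with a fork of two nodes at one end (D_5). One simple-root ordering that puts it in standard form is (alpha_5, alpha_2, alpha_1, alpha_4, alpha_3). So the algebra is type D_5, i.e. so(10).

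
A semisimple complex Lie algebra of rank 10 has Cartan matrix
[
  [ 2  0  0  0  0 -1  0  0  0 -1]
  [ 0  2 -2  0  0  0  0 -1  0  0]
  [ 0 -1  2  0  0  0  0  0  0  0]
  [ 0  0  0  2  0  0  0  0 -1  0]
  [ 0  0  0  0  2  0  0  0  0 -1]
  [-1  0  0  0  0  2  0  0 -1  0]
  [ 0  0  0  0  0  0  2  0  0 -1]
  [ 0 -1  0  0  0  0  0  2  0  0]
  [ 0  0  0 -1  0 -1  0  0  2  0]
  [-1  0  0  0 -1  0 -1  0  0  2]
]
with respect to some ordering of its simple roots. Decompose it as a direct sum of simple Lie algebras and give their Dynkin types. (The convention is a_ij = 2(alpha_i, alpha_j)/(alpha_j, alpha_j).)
The diagram associated to this matrix has two connected components: the simple roots {alpha_2, alpha_3, alpha_8} form a chain of 3 nodes with a double edge at one end; the terminal node there is the unique short simple root (B_3), and {alpha_1, alpha_4, alpha_5, alpha_6, alpha_7, alpha_9, alpha_10} form a chain of 5 nodes with a fork of two nodes at one end (D_7). A semisimple Lie algebra decomposes uniquely as the direct sum of simple ideals, one per connected component of its Dynkin diagram, so g ≅ B_3 ⊕ D_7 (dimension 21 + 91 = 112).

B3 ⊕ D7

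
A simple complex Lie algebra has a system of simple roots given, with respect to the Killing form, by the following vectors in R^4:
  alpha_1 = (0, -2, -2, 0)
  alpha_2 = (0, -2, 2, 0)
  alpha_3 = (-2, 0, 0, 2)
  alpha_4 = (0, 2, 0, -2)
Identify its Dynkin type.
type D_4

Compute the Cartan integers a_ij = 2(alpha_i, alpha_j)/(alpha_j, alpha_j); the resulting 4x4 Cartan matrix is
[[2, 0, 0, -1], [0, 2, 0, -1], [0, 0, 2, -1], [-1, -1, -1, 2]].
All simple roots have the same length, so the diagram is simply laced. The associated Dynkin diagram is a chain of 2 nodes with a fork of two nodes at one end (D_4), so the type is D_4 (the algebra so(8)).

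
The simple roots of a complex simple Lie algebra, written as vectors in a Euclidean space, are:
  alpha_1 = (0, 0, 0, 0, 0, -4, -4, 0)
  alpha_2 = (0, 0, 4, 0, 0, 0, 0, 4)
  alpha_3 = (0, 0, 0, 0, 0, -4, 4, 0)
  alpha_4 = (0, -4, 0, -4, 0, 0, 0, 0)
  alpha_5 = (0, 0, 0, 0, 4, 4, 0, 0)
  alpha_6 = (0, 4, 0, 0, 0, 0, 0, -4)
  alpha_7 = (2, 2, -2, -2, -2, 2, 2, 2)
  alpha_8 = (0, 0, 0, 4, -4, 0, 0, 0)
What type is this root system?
Compute the Cartan integers a_ij = 2(alpha_i, alpha_j)/(alpha_j, alpha_j); the resulting 8x8 Cartan matrix is
[[2, 0, 0, 0, -1, 0, -1, 0], [0, 2, 0, 0, 0, -1, 0, 0], [0, 0, 2, 0, -1, 0, 0, 0], [0, 0, 0, 2, 0, -1, 0, -1], [-1, 0, -1, 0, 2, 0, 0, -1], [0, -1, 0, -1, 0, 2, 0, 0], [-1, 0, 0, 0, 0, 0, 2, 0], [0, 0, 0, -1, -1, 0, 0, 2]].
All simple roots have the same length, so the diagram is simply laced. The associated Dynkin diagram is a chain of 7 nodes with one extra node attached to the third node from one end (E_8), so the type is E_8.

E_8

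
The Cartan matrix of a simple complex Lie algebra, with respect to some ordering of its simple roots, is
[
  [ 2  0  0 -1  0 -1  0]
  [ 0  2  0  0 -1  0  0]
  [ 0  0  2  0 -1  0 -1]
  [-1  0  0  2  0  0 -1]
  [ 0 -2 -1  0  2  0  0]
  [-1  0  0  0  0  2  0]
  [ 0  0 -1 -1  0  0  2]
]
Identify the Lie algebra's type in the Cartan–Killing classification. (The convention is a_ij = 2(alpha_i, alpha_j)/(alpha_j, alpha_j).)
B_7 (so(15))

The matrix has rank 7 with 2's on the diagonal. Reading the off-diagonal entries as Dynkin edges (a single edge where a_ij = a_ji = -1; a double or triple edge where a_ij * a_ji = 2 or 3), the diagram is a chain of 7 nodes with a double edge at one end; the terminal node there is the unique short simple root (B_7). One simple-root ordering that puts it in standard form is (alpha_6, alpha_1, alpha_4, alpha_7, alpha_3, alpha_5, alpha_2). So the algebra is type B_7, i.e. so(15).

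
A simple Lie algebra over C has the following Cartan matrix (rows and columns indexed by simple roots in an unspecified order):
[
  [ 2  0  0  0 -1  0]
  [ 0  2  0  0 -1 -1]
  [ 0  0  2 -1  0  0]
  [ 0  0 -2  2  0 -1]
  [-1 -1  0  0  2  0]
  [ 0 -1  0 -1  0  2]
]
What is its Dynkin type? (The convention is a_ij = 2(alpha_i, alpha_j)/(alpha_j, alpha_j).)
B_6

The matrix has rank 6 with 2's on the diagonal. Reading the off-diagonal entries as Dynkin edges (a single edge where a_ij = a_ji = -1; a double or triple edge where a_ij * a_ji = 2 or 3), the diagram is a chain of 6 nodes with a double edge at one end; the terminal node there is the unique short simple root (B_6). One simple-root ordering that puts it in standard form is (alpha_1, alpha_5, alpha_2, alpha_6, alpha_4, alpha_3). So the algebra is type B_6, i.e. so(13).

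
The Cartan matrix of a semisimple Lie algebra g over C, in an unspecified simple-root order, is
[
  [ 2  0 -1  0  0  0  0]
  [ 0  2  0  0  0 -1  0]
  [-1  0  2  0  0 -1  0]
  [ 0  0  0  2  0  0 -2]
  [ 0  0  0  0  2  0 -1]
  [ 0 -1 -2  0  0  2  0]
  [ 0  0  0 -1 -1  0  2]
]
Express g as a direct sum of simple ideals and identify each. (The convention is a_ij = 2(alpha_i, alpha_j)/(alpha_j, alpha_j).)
C_3 (sp(6)) ⊕ F_4

The diagram associated to this matrix has two connected components: the simple roots {alpha_4, alpha_5, alpha_7} form a chain of 3 nodes with a double edge at one end; the terminal node there is the unique long simple root (C_3), and {alpha_1, alpha_2, alpha_3, alpha_6} form a chain of 4 nodes with a double edge between the middle two (F_4). A semisimple Lie algebra decomposes uniquely as the direct sum of simple ideals, one per connected component of its Dynkin diagram, so g ≅ C_3 ⊕ F_4 (dimension 21 + 52 = 73).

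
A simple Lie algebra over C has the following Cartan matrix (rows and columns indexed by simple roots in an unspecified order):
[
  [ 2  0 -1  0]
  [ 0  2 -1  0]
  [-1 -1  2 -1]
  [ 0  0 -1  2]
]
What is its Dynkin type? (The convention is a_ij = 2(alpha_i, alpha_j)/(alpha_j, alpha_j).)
The matrix has rank 4 with 2's on the diagonal. Reading the off-diagonal entries as Dynkin edges (a single edge where a_ij = a_ji = -1; a double or triple edge where a_ij * a_ji = 2 or 3), the diagram is a chain of 2 nodes with a fork of two nodes at one end (D_4). One simple-root ordering that puts it in standard form is (alpha_4, alpha_3, alpha_2, alpha_1). So the algebra is type D_4, i.e. so(8).

D4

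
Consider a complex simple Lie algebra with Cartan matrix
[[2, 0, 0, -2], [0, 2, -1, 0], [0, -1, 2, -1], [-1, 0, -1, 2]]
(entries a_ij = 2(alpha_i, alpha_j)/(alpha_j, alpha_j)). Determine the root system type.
The matrix has rank 4 with 2's on the diagonal. Reading the off-diagonal entries as Dynkin edges (a single edge where a_ij = a_ji = -1; a double or triple edge where a_ij * a_ji = 2 or 3), the diagram is a chain of 4 nodes with a double edge at one end; the terminal node there is the unique long simple root (C_4). One simple-root ordering that puts it in standard form is (alpha_2, alpha_3, alpha_4, alpha_1). So the algebra is type C_4, i.e. sp(8).

C4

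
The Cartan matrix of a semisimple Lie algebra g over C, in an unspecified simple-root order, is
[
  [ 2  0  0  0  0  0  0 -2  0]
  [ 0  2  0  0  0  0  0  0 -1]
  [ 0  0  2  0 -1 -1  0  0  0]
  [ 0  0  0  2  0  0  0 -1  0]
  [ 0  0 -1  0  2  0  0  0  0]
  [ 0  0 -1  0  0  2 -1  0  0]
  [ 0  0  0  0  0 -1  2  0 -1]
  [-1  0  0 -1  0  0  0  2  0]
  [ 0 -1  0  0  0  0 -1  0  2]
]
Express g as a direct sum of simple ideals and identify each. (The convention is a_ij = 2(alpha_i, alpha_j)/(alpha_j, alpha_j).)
The diagram associated to this matrix has two connected components: the simple roots {alpha_2, alpha_3, alpha_5, alpha_6, alpha_7, alpha_9} form a chain of 6 nodes with single edges (A_6), and {alpha_1, alpha_4, alpha_8} form a chain of 3 nodes with a double edge at one end; the terminal node there is the unique long simple root (C_3). A semisimple Lie algebra decomposes uniquely as the direct sum of simple ideals, one per connected component of its Dynkin diagram, so g ≅ A_6 ⊕ C_3 (dimension 48 + 21 = 69).

A_6 (sl(7)) ⊕ C_3 (sp(6))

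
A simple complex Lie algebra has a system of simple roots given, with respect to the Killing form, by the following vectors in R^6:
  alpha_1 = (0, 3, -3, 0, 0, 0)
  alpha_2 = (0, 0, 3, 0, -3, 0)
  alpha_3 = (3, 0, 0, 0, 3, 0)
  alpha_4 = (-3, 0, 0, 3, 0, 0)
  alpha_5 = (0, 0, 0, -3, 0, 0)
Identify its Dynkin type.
Compute the Cartan integers a_ij = 2(alpha_i, alpha_j)/(alpha_j, alpha_j); the resulting 5x5 Cartan matrix is
[[2, -1, 0, 0, 0], [-1, 2, -1, 0, 0], [0, -1, 2, -1, 0], [0, 0, -1, 2, -2], [0, 0, 0, -1, 2]].
The roots have two lengths (squared-length ratio 2:1); the short ones are alpha_{5}. The associated Dynkin diagram is a chain of 5 nodes with a double edge at one end; the terminal node there is the unique short simple root (B_5), so the type is B_5 (the algebra so(11)).

B_5 (so(11))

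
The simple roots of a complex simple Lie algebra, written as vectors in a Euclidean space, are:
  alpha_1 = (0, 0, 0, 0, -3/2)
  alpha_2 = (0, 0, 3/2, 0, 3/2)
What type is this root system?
Compute the Cartan integers a_ij = 2(alpha_i, alpha_j)/(alpha_j, alpha_j); the resulting 2x2 Cartan matrix is
[[2, -1], [-2, 2]].
The roots have two lengths (squared-length ratio 2:1); the short ones are alpha_{1}. The associated Dynkin diagram is a chain of 2 nodes with a double edge at one end; the terminal node there is the unique short simple root (B_2), so the type is B_2 (the algebra so(5)).

B2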